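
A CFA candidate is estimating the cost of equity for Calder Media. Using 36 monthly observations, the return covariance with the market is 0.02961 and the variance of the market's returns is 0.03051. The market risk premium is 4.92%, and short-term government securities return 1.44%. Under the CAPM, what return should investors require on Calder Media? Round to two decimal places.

β = Cov(R_i, R_m) / Var(R_m) = 0.02961 / 0.03051 = 0.9705
E(R) = R_f + β × MRP = 1.44% + 0.9705 × 4.92% = 6.21%

6.21%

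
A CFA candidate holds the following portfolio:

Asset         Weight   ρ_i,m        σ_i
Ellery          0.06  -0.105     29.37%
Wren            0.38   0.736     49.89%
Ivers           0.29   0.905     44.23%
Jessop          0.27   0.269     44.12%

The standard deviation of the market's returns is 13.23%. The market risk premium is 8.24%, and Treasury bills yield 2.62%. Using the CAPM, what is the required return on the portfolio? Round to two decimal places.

20.42%

β_Ellery = -0.105 × 29.37% / 13.23% = -0.2331
β_Wren = 0.736 × 49.89% / 13.23% = 2.7754
β_Ivers = 0.905 × 44.23% / 13.23% = 3.0256
β_Jessop = 0.269 × 44.12% / 13.23% = 0.8971
β_P = Σ w_i β_i = 0.06×-0.2331 + 0.38×2.7754 + 0.29×3.0256 + 0.27×0.8971 = 2.1603
E(R_P) = R_f + β_P × MRP = 2.62% + 2.1603 × 8.24% = 20.42%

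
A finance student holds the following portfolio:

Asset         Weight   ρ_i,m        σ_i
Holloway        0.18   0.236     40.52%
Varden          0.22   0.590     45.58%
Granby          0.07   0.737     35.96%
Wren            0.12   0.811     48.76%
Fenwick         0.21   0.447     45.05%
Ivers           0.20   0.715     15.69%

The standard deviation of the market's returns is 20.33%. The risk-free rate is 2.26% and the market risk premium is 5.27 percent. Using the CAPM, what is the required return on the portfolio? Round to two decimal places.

β_Holloway = 0.236 × 40.52% / 20.33% = 0.4704
β_Varden = 0.590 × 45.58% / 20.33% = 1.3228
β_Granby = 0.737 × 35.96% / 20.33% = 1.3036
β_Wren = 0.811 × 48.76% / 20.33% = 1.9451
β_Fenwick = 0.447 × 45.05% / 20.33% = 0.9905
β_Ivers = 0.715 × 15.69% / 20.33% = 0.5518
β_P = Σ w_i β_i = 0.18×0.4704 + 0.22×1.3228 + 0.07×1.3036 + 0.12×1.9451 + 0.21×0.9905 + 0.20×0.5518 = 1.0187
E(R_P) = R_f + β_P × MRP = 2.26% + 1.0187 × 5.27% = 7.63%

7.63%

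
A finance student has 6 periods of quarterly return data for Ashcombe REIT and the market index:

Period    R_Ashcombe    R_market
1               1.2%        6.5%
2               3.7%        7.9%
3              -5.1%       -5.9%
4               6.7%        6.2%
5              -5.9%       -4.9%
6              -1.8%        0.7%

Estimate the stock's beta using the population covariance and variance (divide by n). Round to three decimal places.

Mean R_i = (1.2 + 3.7 − 5.1 + 6.7 − 5.9 − 1.8) / 6 = -0.2000%
Mean R_m = (6.5 + 7.9 − 5.9 + 6.2 − 4.9 + 0.7) / 6 = 1.7500%
Σ(R_i − R̄_i)(R_m − R̄_m) = 138.4100  ⇒  Cov = 138.4100 / 6 = 23.0683
Σ(R_m − R̄_m)² = 184.0350  ⇒  Var(R_m) = 184.0350 / 6 = 30.6725
β = Cov / Var(R_m) = 23.0683 / 30.6725 = 0.7521

0.752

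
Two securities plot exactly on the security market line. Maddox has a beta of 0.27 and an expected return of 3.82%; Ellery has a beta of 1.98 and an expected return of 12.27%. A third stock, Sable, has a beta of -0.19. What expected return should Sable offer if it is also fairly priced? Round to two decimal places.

1.55%

MRP (SML slope) = (12.27% − 3.82%) / (1.98 − 0.27) = 8.45% / 1.71 = 4.9415%
R_f (intercept) = 3.82% − 0.27 × 4.9415% = 2.4858%
E(R_Sable) = R_f + β × MRP = 2.4858% + -0.19 × 4.9415% = 1.55%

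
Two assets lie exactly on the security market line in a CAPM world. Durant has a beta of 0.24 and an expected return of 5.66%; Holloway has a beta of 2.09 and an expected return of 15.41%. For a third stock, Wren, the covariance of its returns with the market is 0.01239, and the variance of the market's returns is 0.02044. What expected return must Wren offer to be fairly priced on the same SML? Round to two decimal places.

7.59%

MRP = (15.41% − 5.66%) / (2.09 − 0.24) = 5.2703%
R_f = 5.66% − 0.24 × 5.2703% = 4.3951%
β_Wren = Cov / Var(R_m) = 0.01239 / 0.02044 = 0.6062
E(R_Wren) = R_f + β × MRP = 4.3951% + 0.6062 × 5.2703% = 7.59%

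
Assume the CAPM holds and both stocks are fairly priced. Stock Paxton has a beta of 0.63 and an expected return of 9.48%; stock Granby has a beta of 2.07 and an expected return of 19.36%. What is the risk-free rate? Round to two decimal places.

Both satisfy E(R) = R_f + β·MRP, so the slope of the SML is
MRP = (19.36% − 9.48%) / (2.07 − 0.63) = 9.88% / 1.44 = 6.8611%
R_f = E(R_Paxton) − β_Paxton·MRP = 9.48% − 0.63 × 6.8611% = 5.1575%

5.16%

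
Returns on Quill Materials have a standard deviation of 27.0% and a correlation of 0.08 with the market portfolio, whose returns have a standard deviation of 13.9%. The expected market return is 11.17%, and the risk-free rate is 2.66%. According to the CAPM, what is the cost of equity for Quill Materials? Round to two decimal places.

β = ρ × σ_i / σ_m = 0.08 × 27.0% / 13.9% = 0.1554
MRP = 11.17% − 2.66% = 8.51%
E(R) = 2.66% + 0.1554 × 8.51% = 3.98%

3.98%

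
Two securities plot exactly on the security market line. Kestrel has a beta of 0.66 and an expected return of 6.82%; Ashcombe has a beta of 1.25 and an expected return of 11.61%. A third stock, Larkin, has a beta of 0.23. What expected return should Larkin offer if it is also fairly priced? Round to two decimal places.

MRP (SML slope) = (11.61% − 6.82%) / (1.25 − 0.66) = 4.79% / 0.59 = 8.1186%
R_f (intercept) = 6.82% − 0.66 × 8.1186% = 1.4617%
E(R_Larkin) = R_f + β × MRP = 1.4617% + 0.23 × 8.1186% = 3.33%

3.33%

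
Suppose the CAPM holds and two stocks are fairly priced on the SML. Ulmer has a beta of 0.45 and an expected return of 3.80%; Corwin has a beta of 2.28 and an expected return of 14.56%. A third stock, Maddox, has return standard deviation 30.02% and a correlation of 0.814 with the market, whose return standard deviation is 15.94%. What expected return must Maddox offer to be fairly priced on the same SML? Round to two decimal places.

MRP = (14.56% − 3.80%) / (2.28 − 0.45) = 5.8798%
R_f = 3.80% − 0.45 × 5.8798% = 1.1541%
β_Maddox = ρ·σ_i/σ_m = 0.814 × 30.02 / 15.94 = 1.5330
E(R_Maddox) = R_f + β × MRP = 1.1541% + 1.5330 × 5.8798% = 10.17%

10.17%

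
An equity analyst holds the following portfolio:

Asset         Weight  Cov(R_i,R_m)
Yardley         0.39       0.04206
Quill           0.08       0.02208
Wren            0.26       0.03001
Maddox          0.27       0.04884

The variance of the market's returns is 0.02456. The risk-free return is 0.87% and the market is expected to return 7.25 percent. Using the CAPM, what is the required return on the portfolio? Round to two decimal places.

β_Yardley = 0.04206 / 0.02456 = 1.7125
β_Quill = 0.02208 / 0.02456 = 0.8990
β_Wren = 0.03001 / 0.02456 = 1.2219
β_Maddox = 0.04884 / 0.02456 = 1.9886
β_P = Σ w_i β_i = 0.39×1.7125 + 0.08×0.8990 + 0.26×1.2219 + 0.27×1.9886 = 1.5944
MRP = 7.25% − 0.87% = 6.38%
E(R_P) = R_f + β_P × MRP = 0.87% + 1.5944 × 6.38% = 11.04%

11.04%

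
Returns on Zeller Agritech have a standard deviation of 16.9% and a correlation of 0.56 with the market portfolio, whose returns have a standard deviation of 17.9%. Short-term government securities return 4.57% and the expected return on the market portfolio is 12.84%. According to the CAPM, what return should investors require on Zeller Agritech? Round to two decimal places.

8.94%

β = ρ × σ_i / σ_m = 0.56 × 16.9% / 17.9% = 0.5287
MRP = 12.84% − 4.57% = 8.27%
E(R) = 4.57% + 0.5287 × 8.27% = 8.94%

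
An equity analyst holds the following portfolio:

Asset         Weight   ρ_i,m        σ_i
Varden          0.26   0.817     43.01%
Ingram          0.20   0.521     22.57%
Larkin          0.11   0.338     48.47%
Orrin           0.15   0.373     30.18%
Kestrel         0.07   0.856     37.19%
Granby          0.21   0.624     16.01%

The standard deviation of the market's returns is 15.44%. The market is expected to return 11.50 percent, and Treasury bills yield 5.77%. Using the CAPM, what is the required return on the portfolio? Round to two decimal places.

β_Varden = 0.817 × 43.01% / 15.44% = 2.2759
β_Ingram = 0.521 × 22.57% / 15.44% = 0.7616
β_Larkin = 0.338 × 48.47% / 15.44% = 1.0611
β_Orrin = 0.373 × 30.18% / 15.44% = 0.7291
β_Kestrel = 0.856 × 37.19% / 15.44% = 2.0618
β_Granby = 0.624 × 16.01% / 15.44% = 0.6470
β_P = Σ w_i β_i = 0.26×2.2759 + 0.20×0.7616 + 0.11×1.0611 + 0.15×0.7291 + 0.07×2.0618 + 0.21×0.6470 = 1.2503
MRP = 11.50% − 5.77% = 5.73%
E(R_P) = R_f + β_P × MRP = 5.77% + 1.2503 × 5.73% = 12.93%

12.93%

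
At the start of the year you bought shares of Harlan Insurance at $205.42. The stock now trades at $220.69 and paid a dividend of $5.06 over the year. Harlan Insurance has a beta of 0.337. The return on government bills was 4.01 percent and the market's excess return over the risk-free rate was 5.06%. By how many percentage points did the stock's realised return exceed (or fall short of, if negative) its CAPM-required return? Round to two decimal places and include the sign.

+4.18%

Realised HPR = (P1 + D1 − P0) / P0 = (220.69 + 5.06 − 205.42) / 205.42 = 20.33 / 205.42 = 9.8968%
CAPM required = R_f + β·MRP = 4.01% + 0.337 × 5.06% = 5.71522%
α = realised − required = 9.8968% − 5.71522% = +4.18%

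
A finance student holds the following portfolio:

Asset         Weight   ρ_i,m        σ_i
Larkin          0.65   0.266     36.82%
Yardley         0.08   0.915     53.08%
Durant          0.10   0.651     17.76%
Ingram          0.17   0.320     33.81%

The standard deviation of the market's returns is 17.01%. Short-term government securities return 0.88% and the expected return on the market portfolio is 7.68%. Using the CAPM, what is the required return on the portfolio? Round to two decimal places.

β_Larkin = 0.266 × 36.82% / 17.01% = 0.5758
β_Yardley = 0.915 × 53.08% / 17.01% = 2.8553
β_Durant = 0.651 × 17.76% / 17.01% = 0.6797
β_Ingram = 0.320 × 33.81% / 17.01% = 0.6360
β_P = Σ w_i β_i = 0.65×0.5758 + 0.08×2.8553 + 0.10×0.6797 + 0.17×0.6360 = 0.7788
MRP = 7.68% − 0.88% = 6.80%
E(R_P) = R_f + β_P × MRP = 0.88% + 0.7788 × 6.80% = 6.18%

6.18%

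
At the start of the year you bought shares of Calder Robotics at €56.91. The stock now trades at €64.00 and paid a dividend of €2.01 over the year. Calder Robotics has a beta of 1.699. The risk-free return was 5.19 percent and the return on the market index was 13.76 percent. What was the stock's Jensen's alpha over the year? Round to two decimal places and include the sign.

-3.76%

Realised HPR = (P1 + D1 − P0) / P0 = (64.00 + 2.01 − 56.91) / 56.91 = 9.10 / 56.91 = 15.9902%
MRP = 13.76% − 5.19% = 8.57%
CAPM required = R_f + β·MRP = 5.19% + 1.699 × 8.57% = 19.75043%
α = realised − required = 15.9902% − 19.75043% = -3.76%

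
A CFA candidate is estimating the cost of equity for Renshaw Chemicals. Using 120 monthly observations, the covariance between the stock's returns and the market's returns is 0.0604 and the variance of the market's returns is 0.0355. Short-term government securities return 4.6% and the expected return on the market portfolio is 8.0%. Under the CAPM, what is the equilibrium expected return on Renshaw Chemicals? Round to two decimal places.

β = Cov(R_i, R_m) / Var(R_m) = 0.0604 / 0.0355 = 1.7014
MRP = 8.0% − 4.6% = 3.40%
E(R) = R_f + β × MRP = 4.6% + 1.7014 × 3.4% = 10.38%

10.38%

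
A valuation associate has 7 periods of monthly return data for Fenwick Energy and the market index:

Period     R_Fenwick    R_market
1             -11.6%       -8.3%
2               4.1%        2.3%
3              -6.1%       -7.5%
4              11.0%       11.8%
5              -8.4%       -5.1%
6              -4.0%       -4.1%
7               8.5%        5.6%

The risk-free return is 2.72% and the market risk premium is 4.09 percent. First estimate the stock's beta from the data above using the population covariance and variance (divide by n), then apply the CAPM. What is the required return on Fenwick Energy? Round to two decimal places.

Mean R_i = (-11.6 + 4.1 − 6.1 + 11.0 − 8.4 − 4.0 + 8.5) / 7 = -0.9286%
Mean R_m = (-8.3 + 2.3 − 7.5 + 11.8 − 5.1 − 4.1 + 5.6) / 7 = -0.7571%
Σ(R_i − R̄_i)(R_m − R̄_m) = 383.1786  ⇒  Cov = 383.1786 / 7 = 54.7398
Σ(R_m − R̄_m)² = 339.8371  ⇒  Var(R_m) = 339.8371 / 7 = 48.5482
β = Cov / Var(R_m) = 54.7398 / 48.5482 = 1.1275
E(R) = R_f + β × MRP = 2.72% + 1.1275 × 4.09% = 7.33%

7.33%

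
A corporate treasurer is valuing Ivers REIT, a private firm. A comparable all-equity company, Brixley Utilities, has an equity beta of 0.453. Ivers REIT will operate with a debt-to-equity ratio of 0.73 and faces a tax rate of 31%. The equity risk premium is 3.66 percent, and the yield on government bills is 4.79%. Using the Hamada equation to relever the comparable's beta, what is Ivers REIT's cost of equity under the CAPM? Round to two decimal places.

7.28%

β_L = β_U × [1 + (1 − t)(D/E)] = 0.453 × [1 + (1 − 0.31) × 0.73]
    = 0.453 × [1 + 0.69 × 0.73] = 0.453 × 1.5037 = 0.6812
E(R) = R_f + β_L × MRP = 4.79% + 0.6812 × 3.66% = 7.28%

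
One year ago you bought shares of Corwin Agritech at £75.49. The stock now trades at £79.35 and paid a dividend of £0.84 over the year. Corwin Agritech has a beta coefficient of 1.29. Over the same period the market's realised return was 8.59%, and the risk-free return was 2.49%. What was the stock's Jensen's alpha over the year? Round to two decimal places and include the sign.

-4.13%

Realised HPR = (P1 + D1 − P0) / P0 = (79.35 + 0.84 − 75.49) / 75.49 = 4.70 / 75.49 = 6.2260%
MRP = 8.59% − 2.49% = 6.10%
CAPM required = R_f + β·MRP = 2.49% + 1.29 × 6.10% = 10.3590%
α = realised − required = 6.2260% − 10.3590% = -4.13%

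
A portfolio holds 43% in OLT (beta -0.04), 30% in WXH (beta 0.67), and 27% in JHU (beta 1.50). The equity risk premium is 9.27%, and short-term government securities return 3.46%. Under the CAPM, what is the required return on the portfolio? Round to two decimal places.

8.92%

β_P = Σ w_i β_i = 0.43×-0.04 + 0.30×0.67 + 0.27×1.50 = 0.5888
E(R_P) = R_f + β_P × MRP = 3.46% + 0.5888 × 9.27% = 8.92%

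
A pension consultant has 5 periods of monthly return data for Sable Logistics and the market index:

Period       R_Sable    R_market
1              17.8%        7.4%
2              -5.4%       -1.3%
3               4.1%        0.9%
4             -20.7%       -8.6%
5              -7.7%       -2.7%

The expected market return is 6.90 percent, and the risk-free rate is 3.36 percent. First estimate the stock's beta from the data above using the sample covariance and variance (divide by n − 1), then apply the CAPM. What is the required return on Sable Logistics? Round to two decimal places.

Mean R_i = (17.8 − 5.4 + 4.1 − 20.7 − 7.7) / 5 = -2.3800%
Mean R_m = (7.4 − 1.3 + 0.9 − 8.6 − 2.7) / 5 = -0.8600%
Σ(R_i − R̄_i)(R_m − R̄_m) = 331.0060  ⇒  Cov = 331.0060 / 4 = 82.7515
Σ(R_m − R̄_m)² = 134.8120  ⇒  Var(R_m) = 134.8120 / 4 = 33.7030
β = Cov / Var(R_m) = 82.7515 / 33.7030 = 2.4553
MRP = 6.90% − 3.36% = 3.54%
E(R) = R_f + β × MRP = 3.36% + 2.4553 × 3.54% = 12.05%

12.05%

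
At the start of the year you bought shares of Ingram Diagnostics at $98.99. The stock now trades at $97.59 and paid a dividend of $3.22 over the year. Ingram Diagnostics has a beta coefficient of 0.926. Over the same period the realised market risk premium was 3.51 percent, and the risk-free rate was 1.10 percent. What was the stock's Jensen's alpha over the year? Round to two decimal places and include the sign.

-2.51%

Realised HPR = (P1 + D1 − P0) / P0 = (97.59 + 3.22 − 98.99) / 98.99 = 1.82 / 98.99 = 1.8386%
CAPM required = R_f + β·MRP = 1.10% + 0.926 × 3.51% = 4.35026%
α = realised − required = 1.8386% − 4.35026% = -2.51%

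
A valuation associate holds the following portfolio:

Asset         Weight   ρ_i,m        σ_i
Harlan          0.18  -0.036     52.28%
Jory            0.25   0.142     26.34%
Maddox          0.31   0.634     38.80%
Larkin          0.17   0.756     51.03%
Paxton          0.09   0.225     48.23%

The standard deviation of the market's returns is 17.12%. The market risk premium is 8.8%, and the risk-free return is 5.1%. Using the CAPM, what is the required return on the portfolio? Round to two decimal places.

β_Harlan = -0.036 × 52.28% / 17.12% = -0.1099
β_Jory = 0.142 × 26.34% / 17.12% = 0.2185
β_Maddox = 0.634 × 38.80% / 17.12% = 1.4369
β_Larkin = 0.756 × 51.03% / 17.12% = 2.2534
β_Paxton = 0.225 × 48.23% / 17.12% = 0.6339
β_P = Σ w_i β_i = 0.18×-0.1099 + 0.25×0.2185 + 0.31×1.4369 + 0.17×2.2534 + 0.09×0.6339 = 0.9204
E(R_P) = R_f + β_P × MRP = 5.1% + 0.9204 × 8.8% = 13.20%

13.20%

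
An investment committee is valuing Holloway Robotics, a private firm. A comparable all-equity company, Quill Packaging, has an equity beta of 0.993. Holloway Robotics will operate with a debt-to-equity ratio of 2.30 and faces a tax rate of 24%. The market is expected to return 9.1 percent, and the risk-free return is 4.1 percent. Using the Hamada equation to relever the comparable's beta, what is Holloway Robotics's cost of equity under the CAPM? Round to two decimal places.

17.74%

β_L = β_U × [1 + (1 − t)(D/E)] = 0.993 × [1 + (1 − 0.24) × 2.30]
    = 0.993 × [1 + 0.76 × 2.30] = 0.993 × 2.7480 = 2.7288
MRP = 9.1% − 4.1% = 5.00%
E(R) = R_f + β_L × MRP = 4.1% + 2.7288 × 5.0% = 17.74%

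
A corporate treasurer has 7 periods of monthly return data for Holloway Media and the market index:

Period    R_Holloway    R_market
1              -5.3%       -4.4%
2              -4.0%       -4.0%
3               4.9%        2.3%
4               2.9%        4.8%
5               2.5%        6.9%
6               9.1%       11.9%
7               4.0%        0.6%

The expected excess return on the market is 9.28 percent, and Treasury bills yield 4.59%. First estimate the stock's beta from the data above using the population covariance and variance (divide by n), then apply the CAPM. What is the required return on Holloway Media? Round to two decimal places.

Mean R_i = (-5.3 − 4.0 + 4.9 + 2.9 + 2.5 + 9.1 + 4.0) / 7 = 2.0143%
Mean R_m = (-4.4 − 4.0 + 2.3 + 4.8 + 6.9 + 11.9 + 0.6) / 7 = 2.5857%
Σ(R_i − R̄_i)(R_m − R̄_m) = 155.9914  ⇒  Cov = 155.9914 / 7 = 22.2845
Σ(R_m − R̄_m)² = 206.4686  ⇒  Var(R_m) = 206.4686 / 7 = 29.4955
β = Cov / Var(R_m) = 22.2845 / 29.4955 = 0.7555
E(R) = R_f + β × MRP = 4.59% + 0.7555 × 9.28% = 11.60%

11.60%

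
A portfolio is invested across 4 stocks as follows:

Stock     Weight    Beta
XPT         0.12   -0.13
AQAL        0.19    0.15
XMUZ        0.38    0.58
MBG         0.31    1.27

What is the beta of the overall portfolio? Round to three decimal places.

β_P = Σ w_i β_i = 0.12×-0.13 + 0.19×0.15 + 0.38×0.58 + 0.31×1.27 = 0.6270

0.627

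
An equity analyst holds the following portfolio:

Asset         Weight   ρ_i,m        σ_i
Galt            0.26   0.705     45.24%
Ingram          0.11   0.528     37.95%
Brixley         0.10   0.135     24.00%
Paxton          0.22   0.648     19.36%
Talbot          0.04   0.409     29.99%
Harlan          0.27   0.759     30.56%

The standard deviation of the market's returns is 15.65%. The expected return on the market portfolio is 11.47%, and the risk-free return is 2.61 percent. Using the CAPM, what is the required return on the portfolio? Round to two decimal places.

β_Galt = 0.705 × 45.24% / 15.65% = 2.0380
β_Ingram = 0.528 × 37.95% / 15.65% = 1.2804
β_Brixley = 0.135 × 24.00% / 15.65% = 0.2070
β_Paxton = 0.648 × 19.36% / 15.65% = 0.8016
β_Talbot = 0.409 × 29.99% / 15.65% = 0.7838
β_Harlan = 0.759 × 30.56% / 15.65% = 1.4821
β_P = Σ w_i β_i = 0.26×2.0380 + 0.11×1.2804 + 0.10×0.2070 + 0.22×0.8016 + 0.04×0.7838 + 0.27×1.4821 = 1.2993
MRP = 11.47% − 2.61% = 8.86%
E(R_P) = R_f + β_P × MRP = 2.61% + 1.2993 × 8.86% = 14.12%

14.12%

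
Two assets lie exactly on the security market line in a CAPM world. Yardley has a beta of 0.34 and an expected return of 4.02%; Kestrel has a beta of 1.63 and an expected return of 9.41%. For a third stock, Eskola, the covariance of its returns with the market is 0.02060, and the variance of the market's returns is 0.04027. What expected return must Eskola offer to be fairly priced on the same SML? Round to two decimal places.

MRP = (9.41% − 4.02%) / (1.63 − 0.34) = 4.1783%
R_f = 4.02% − 0.34 × 4.1783% = 2.5994%
β_Eskola = Cov / Var(R_m) = 0.02060 / 0.04027 = 0.5115
E(R_Eskola) = R_f + β × MRP = 2.5994% + 0.5115 × 4.1783% = 4.74%

4.74%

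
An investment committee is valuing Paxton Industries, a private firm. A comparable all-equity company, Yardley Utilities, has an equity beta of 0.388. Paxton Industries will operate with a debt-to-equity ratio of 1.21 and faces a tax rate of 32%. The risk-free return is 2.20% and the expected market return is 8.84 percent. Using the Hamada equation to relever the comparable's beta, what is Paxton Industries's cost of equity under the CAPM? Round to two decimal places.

6.90%

β_L = β_U × [1 + (1 − t)(D/E)] = 0.388 × [1 + (1 − 0.32) × 1.21]
    = 0.388 × [1 + 0.68 × 1.21] = 0.388 × 1.8228 = 0.7072
MRP = 8.84% − 2.20% = 6.64%
E(R) = R_f + β_L × MRP = 2.20% + 0.7072 × 6.64% = 6.90%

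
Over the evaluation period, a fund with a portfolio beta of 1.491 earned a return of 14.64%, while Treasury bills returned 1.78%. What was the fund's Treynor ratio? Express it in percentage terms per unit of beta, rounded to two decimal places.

8.63%

Treynor = (R_P − R_f) / β_P = (14.64% − 1.78%) / 1.4910 = 12.86% / 1.4910 = 8.63%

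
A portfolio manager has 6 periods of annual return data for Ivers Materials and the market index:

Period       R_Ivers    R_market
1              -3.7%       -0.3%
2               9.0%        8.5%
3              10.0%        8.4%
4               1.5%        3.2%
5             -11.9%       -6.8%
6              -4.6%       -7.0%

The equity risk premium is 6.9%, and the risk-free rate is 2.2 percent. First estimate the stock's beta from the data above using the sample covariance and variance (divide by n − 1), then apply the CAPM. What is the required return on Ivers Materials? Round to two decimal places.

10.15%

Mean R_i = (-3.7 + 9.0 + 10.0 + 1.5 − 11.9 − 4.6) / 6 = 0.0500%
Mean R_m = (-0.3 + 8.5 + 8.4 + 3.2 − 6.8 − 7.0) / 6 = 1.0000%
Σ(R_i − R̄_i)(R_m − R̄_m) = 279.2300  ⇒  Cov = 279.2300 / 5 = 55.8460
Σ(R_m − R̄_m)² = 242.3800  ⇒  Var(R_m) = 242.3800 / 5 = 48.4760
β = Cov / Var(R_m) = 55.8460 / 48.4760 = 1.1520
E(R) = R_f + β × MRP = 2.2% + 1.1520 × 6.9% = 10.15%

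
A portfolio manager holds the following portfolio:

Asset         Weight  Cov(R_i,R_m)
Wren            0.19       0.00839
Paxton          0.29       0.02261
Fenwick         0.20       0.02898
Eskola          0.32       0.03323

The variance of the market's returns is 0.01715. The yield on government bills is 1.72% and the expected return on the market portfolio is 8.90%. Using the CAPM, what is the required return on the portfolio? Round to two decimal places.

12.01%

β_Wren = 0.00839 / 0.01715 = 0.4892
β_Paxton = 0.02261 / 0.01715 = 1.3184
β_Fenwick = 0.02898 / 0.01715 = 1.6898
β_Eskola = 0.03323 / 0.01715 = 1.9376
β_P = Σ w_i β_i = 0.19×0.4892 + 0.29×1.3184 + 0.20×1.6898 + 0.32×1.9376 = 1.4333
MRP = 8.90% − 1.72% = 7.18%
E(R_P) = R_f + β_P × MRP = 1.72% + 1.4333 × 7.18% = 12.01%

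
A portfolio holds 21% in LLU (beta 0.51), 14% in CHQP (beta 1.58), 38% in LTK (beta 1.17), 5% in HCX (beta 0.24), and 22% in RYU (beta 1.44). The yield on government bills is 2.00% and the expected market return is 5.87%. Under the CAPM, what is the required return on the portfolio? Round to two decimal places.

β_P = Σ w_i β_i = 0.21×0.51 + 0.14×1.58 + 0.38×1.17 + 0.05×0.24 + 0.22×1.44 = 1.1017
MRP = 5.87% − 2.00% = 3.87%
E(R_P) = R_f + β_P × MRP = 2.00% + 1.1017 × 3.87% = 6.26%

6.26%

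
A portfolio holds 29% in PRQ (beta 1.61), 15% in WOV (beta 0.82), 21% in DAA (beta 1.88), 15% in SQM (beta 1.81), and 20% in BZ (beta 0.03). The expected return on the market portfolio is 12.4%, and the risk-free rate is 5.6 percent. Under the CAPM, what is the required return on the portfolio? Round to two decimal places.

β_P = Σ w_i β_i = 0.29×1.61 + 0.15×0.82 + 0.21×1.88 + 0.15×1.81 + 0.20×0.03 = 1.2622
MRP = 12.4% − 5.6% = 6.80%
E(R_P) = R_f + β_P × MRP = 5.6% + 1.2622 × 6.8% = 14.18%

14.18%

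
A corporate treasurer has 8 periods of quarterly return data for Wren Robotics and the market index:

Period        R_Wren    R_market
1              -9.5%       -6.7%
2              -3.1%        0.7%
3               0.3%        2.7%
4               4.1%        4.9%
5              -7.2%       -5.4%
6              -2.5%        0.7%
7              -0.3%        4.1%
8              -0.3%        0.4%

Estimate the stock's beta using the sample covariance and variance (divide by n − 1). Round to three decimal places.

0.987

Mean R_i = (-9.5 − 3.1 + 0.3 + 4.1 − 7.2 − 2.5 − 0.3 − 0.3) / 8 = -2.3125%
Mean R_m = (-6.7 + 0.7 + 2.7 + 4.9 − 5.4 + 0.7 + 4.1 + 0.4) / 8 = 0.1750%
Σ(R_i − R̄_i)(R_m − R̄_m) = 121.3975  ⇒  Cov = 121.3975 / 7 = 17.3425
Σ(R_m − R̄_m)² = 123.0550  ⇒  Var(R_m) = 123.0550 / 7 = 17.5793
β = Cov / Var(R_m) = 17.3425 / 17.5793 = 0.9865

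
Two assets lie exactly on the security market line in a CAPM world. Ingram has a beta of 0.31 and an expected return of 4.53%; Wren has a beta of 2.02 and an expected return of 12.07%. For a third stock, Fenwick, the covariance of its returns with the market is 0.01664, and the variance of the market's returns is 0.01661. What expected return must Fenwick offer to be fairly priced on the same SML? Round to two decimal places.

MRP = (12.07% − 4.53%) / (2.02 − 0.31) = 4.4094%
R_f = 4.53% − 0.31 × 4.4094% = 3.1631%
β_Fenwick = Cov / Var(R_m) = 0.01664 / 0.01661 = 1.0018
E(R_Fenwick) = R_f + β × MRP = 3.1631% + 1.0018 × 4.4094% = 7.58%

7.58%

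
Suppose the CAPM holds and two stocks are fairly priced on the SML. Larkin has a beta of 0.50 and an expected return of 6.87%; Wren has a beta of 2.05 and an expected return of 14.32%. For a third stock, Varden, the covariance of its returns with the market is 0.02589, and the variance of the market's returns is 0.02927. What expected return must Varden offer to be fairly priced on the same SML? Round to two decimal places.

MRP = (14.32% − 6.87%) / (2.05 − 0.50) = 4.8065%
R_f = 6.87% − 0.50 × 4.8065% = 4.4668%
β_Varden = Cov / Var(R_m) = 0.02589 / 0.02927 = 0.8845
E(R_Varden) = R_f + β × MRP = 4.4668% + 0.8845 × 4.8065% = 8.72%

8.72%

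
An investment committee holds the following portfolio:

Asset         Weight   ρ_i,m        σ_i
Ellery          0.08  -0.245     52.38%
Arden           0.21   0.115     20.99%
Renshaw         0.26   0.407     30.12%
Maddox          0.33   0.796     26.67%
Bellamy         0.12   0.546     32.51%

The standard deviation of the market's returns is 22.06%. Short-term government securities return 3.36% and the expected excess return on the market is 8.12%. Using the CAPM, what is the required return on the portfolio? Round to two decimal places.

7.70%

β_Ellery = -0.245 × 52.38% / 22.06% = -0.5817
β_Arden = 0.115 × 20.99% / 22.06% = 0.1094
β_Renshaw = 0.407 × 30.12% / 22.06% = 0.5557
β_Maddox = 0.796 × 26.67% / 22.06% = 0.9623
β_Bellamy = 0.546 × 32.51% / 22.06% = 0.8046
β_P = Σ w_i β_i = 0.08×-0.5817 + 0.21×0.1094 + 0.26×0.5557 + 0.33×0.9623 + 0.12×0.8046 = 0.5350
E(R_P) = R_f + β_P × MRP = 3.36% + 0.5350 × 8.12% = 7.70%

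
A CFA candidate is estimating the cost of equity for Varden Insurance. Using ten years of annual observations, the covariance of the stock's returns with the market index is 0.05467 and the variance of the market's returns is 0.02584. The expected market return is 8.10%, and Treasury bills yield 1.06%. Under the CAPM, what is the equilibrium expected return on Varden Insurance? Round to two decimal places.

15.95%

β = Cov(R_i, R_m) / Var(R_m) = 0.05467 / 0.02584 = 2.1157
MRP = 8.10% − 1.06% = 7.04%
E(R) = R_f + β × MRP = 1.06% + 2.1157 × 7.04% = 15.95%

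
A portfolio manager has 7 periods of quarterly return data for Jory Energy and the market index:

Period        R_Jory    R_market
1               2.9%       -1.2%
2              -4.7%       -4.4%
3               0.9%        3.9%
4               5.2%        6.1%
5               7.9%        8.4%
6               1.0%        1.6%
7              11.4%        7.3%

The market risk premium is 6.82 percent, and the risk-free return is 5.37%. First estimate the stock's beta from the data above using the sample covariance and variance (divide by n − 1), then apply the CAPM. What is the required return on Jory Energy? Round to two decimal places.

Mean R_i = (2.9 − 4.7 + 0.9 + 5.2 + 7.9 + 1.0 + 11.4) / 7 = 3.5143%
Mean R_m = (-1.2 − 4.4 + 3.9 + 6.1 + 8.4 + 1.6 + 7.3) / 7 = 3.1000%
Σ(R_i − R̄_i)(R_m − R̄_m) = 127.3500  ⇒  Cov = 127.3500 / 6 = 21.2250
Σ(R_m − R̄_m)² = 132.3600  ⇒  Var(R_m) = 132.3600 / 6 = 22.0600
β = Cov / Var(R_m) = 21.2250 / 22.0600 = 0.9621
E(R) = R_f + β × MRP = 5.37% + 0.9621 × 6.82% = 11.93%

11.93%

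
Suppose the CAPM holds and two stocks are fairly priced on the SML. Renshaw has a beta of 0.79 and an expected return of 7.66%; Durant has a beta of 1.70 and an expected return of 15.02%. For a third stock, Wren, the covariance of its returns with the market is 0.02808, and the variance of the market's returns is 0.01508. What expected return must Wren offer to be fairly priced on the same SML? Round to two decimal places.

16.33%

MRP = (15.02% − 7.66%) / (1.70 − 0.79) = 8.0879%
R_f = 7.66% − 0.79 × 8.0879% = 1.2706%
β_Wren = Cov / Var(R_m) = 0.02808 / 0.01508 = 1.8621
E(R_Wren) = R_f + β × MRP = 1.2706% + 1.8621 × 8.0879% = 16.33%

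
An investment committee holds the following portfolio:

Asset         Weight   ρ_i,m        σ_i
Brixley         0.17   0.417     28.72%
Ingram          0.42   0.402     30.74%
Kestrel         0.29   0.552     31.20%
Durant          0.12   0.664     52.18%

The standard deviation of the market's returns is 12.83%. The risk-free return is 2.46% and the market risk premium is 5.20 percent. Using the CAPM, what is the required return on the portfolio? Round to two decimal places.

9.10%

β_Brixley = 0.417 × 28.72% / 12.83% = 0.9335
β_Ingram = 0.402 × 30.74% / 12.83% = 0.9632
β_Kestrel = 0.552 × 31.20% / 12.83% = 1.3424
β_Durant = 0.664 × 52.18% / 12.83% = 2.7005
β_P = Σ w_i β_i = 0.17×0.9335 + 0.42×0.9632 + 0.29×1.3424 + 0.12×2.7005 = 1.2766
E(R_P) = R_f + β_P × MRP = 2.46% + 1.2766 × 5.20% = 9.10%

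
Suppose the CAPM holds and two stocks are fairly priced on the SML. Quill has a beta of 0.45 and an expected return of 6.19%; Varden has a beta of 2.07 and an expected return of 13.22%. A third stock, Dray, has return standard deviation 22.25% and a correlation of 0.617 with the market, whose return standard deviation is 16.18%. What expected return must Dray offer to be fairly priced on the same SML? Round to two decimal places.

MRP = (13.22% − 6.19%) / (2.07 − 0.45) = 4.3395%
R_f = 6.19% − 0.45 × 4.3395% = 4.2372%
β_Dray = ρ·σ_i/σ_m = 0.617 × 22.25 / 16.18 = 0.8485
E(R_Dray) = R_f + β × MRP = 4.2372% + 0.8485 × 4.3395% = 7.92%

7.92%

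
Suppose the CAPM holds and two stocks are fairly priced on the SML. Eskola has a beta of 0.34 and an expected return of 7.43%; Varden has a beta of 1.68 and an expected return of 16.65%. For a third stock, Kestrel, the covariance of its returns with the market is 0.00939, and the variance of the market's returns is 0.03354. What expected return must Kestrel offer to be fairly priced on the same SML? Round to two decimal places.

7.02%

MRP = (16.65% − 7.43%) / (1.68 − 0.34) = 6.8806%
R_f = 7.43% − 0.34 × 6.8806% = 5.0906%
β_Kestrel = Cov / Var(R_m) = 0.00939 / 0.03354 = 0.2800
E(R_Kestrel) = R_f + β × MRP = 5.0906% + 0.2800 × 6.8806% = 7.02%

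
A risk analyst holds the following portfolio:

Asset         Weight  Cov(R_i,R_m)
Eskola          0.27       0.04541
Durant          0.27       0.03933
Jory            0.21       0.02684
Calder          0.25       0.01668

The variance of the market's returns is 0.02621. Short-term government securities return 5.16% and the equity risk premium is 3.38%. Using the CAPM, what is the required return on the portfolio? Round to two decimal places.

β_Eskola = 0.04541 / 0.02621 = 1.7325
β_Durant = 0.03933 / 0.02621 = 1.5006
β_Jory = 0.02684 / 0.02621 = 1.0240
β_Calder = 0.01668 / 0.02621 = 0.6364
β_P = Σ w_i β_i = 0.27×1.7325 + 0.27×1.5006 + 0.21×1.0240 + 0.25×0.6364 = 1.2471
E(R_P) = R_f + β_P × MRP = 5.16% + 1.2471 × 3.38% = 9.38%

9.38%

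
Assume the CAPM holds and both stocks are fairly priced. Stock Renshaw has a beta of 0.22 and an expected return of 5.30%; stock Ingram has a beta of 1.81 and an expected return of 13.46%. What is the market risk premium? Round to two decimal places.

Both satisfy E(R) = R_f + β·MRP, so the slope of the SML is
MRP = (13.46% − 5.30%) / (1.81 − 0.22) = 8.16% / 1.59 = 5.1321%

5.13%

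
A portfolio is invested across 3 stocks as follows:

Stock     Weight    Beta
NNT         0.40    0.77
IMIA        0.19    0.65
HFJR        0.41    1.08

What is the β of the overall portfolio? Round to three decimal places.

0.874

β_P = Σ w_i β_i = 0.40×0.77 + 0.19×0.65 + 0.41×1.08 = 0.8743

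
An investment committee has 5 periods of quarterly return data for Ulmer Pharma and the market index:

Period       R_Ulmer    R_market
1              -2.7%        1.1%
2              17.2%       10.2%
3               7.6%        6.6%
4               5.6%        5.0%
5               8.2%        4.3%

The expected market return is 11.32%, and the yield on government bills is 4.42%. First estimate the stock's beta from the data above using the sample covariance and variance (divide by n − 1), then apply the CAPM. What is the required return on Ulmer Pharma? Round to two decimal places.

Mean R_i = (-2.7 + 17.2 + 7.6 + 5.6 + 8.2) / 5 = 7.1800%
Mean R_m = (1.1 + 10.2 + 6.6 + 5.0 + 4.3) / 5 = 5.4400%
Σ(R_i − R̄_i)(R_m − R̄_m) = 90.5940  ⇒  Cov = 90.5940 / 4 = 22.6485
Σ(R_m − R̄_m)² = 44.3320  ⇒  Var(R_m) = 44.3320 / 4 = 11.0830
β = Cov / Var(R_m) = 22.6485 / 11.0830 = 2.0435
MRP = 11.32% − 4.42% = 6.90%
E(R) = R_f + β × MRP = 4.42% + 2.0435 × 6.90% = 18.52%

18.52%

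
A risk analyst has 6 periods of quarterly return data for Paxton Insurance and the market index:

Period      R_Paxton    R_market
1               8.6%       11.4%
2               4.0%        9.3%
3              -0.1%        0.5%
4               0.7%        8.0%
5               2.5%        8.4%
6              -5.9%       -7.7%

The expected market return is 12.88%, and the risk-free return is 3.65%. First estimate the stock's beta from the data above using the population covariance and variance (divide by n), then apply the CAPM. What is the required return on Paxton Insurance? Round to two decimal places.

Mean R_i = (8.6 + 4.0 − 0.1 + 0.7 + 2.5 − 5.9) / 6 = 1.6333%
Mean R_m = (11.4 + 9.3 + 0.5 + 8.0 + 8.4 − 7.7) / 6 = 4.9833%
Σ(R_i − R̄_i)(R_m − R̄_m) = 158.3833  ⇒  Cov = 158.3833 / 6 = 26.3972
Σ(R_m − R̄_m)² = 261.5483  ⇒  Var(R_m) = 261.5483 / 6 = 43.5914
β = Cov / Var(R_m) = 26.3972 / 43.5914 = 0.6056
MRP = 12.88% − 3.65% = 9.23%
E(R) = R_f + β × MRP = 3.65% + 0.6056 × 9.23% = 9.24%

9.24%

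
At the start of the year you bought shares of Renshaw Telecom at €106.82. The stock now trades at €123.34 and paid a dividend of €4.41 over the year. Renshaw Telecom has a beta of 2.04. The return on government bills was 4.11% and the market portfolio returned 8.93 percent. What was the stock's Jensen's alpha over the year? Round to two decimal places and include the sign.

Realised HPR = (P1 + D1 − P0) / P0 = (123.34 + 4.41 − 106.82) / 106.82 = 20.93 / 106.82 = 19.5937%
MRP = 8.93% − 4.11% = 4.82%
CAPM required = R_f + β·MRP = 4.11% + 2.04 × 4.82% = 13.9428%
α = realised − required = 19.5937% − 13.9428% = +5.65%

+5.65%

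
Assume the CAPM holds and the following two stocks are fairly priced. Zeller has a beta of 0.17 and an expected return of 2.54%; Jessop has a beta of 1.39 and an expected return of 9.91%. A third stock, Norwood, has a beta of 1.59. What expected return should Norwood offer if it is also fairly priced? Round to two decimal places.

MRP (SML slope) = (9.91% − 2.54%) / (1.39 − 0.17) = 7.37% / 1.22 = 6.0410%
R_f (intercept) = 2.54% − 0.17 × 6.0410% = 1.5130%
E(R_Norwood) = R_f + β × MRP = 1.5130% + 1.59 × 6.0410% = 11.12%

11.12%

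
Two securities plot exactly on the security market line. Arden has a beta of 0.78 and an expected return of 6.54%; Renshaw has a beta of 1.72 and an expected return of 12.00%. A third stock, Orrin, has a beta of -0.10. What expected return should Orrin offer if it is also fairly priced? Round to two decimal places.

MRP (SML slope) = (12.00% − 6.54%) / (1.72 − 0.78) = 5.46% / 0.94 = 5.8085%
R_f (intercept) = 6.54% − 0.78 × 5.8085% = 2.0094%
E(R_Orrin) = R_f + β × MRP = 2.0094% + -0.10 × 5.8085% = 1.43%

1.43%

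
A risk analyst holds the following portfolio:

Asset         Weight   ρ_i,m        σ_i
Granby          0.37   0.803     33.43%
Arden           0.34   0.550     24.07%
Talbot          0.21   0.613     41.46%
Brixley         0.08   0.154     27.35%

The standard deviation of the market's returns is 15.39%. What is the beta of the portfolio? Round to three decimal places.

β_Granby = 0.803 × 33.43% / 15.39% = 1.7443
β_Arden = 0.550 × 24.07% / 15.39% = 0.8602
β_Talbot = 0.613 × 41.46% / 15.39% = 1.6514
β_Brixley = 0.154 × 27.35% / 15.39% = 0.2737
β_P = Σ w_i β_i = 0.37×1.7443 + 0.34×0.8602 + 0.21×1.6514 + 0.08×0.2737 = 1.3065

1.307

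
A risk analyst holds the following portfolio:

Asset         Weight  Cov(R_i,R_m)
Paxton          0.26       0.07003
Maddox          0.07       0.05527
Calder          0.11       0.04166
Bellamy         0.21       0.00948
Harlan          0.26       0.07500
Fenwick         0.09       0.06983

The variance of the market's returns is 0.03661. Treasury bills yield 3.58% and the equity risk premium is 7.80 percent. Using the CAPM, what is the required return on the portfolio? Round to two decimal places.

15.18%

β_Paxton = 0.07003 / 0.03661 = 1.9129
β_Maddox = 0.05527 / 0.03661 = 1.5097
β_Calder = 0.04166 / 0.03661 = 1.1379
β_Bellamy = 0.00948 / 0.03661 = 0.2589
β_Harlan = 0.07500 / 0.03661 = 2.0486
β_Fenwick = 0.06983 / 0.03661 = 1.9074
β_P = Σ w_i β_i = 0.26×1.9129 + 0.07×1.5097 + 0.11×1.1379 + 0.21×0.2589 + 0.26×2.0486 + 0.09×1.9074 = 1.4869
E(R_P) = R_f + β_P × MRP = 3.58% + 1.4869 × 7.80% = 15.18%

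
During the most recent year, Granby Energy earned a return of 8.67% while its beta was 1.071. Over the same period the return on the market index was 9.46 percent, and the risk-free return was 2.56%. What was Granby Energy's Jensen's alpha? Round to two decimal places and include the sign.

Market excess return = 9.46% − 2.56% = 6.90%
CAPM benchmark = R_f + β(R_m − R_f) = 2.56% + 1.071 × 6.90% = 9.94990%
α = actual − benchmark = 8.67% − 9.94990% = -1.28%

-1.28%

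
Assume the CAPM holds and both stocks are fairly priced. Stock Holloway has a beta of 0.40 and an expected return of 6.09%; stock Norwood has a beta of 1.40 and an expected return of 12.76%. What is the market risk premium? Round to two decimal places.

6.67%

Both satisfy E(R) = R_f + β·MRP, so the slope of the SML is
MRP = (12.76% − 6.09%) / (1.40 − 0.40) = 6.67% / 1.00 = 6.6700%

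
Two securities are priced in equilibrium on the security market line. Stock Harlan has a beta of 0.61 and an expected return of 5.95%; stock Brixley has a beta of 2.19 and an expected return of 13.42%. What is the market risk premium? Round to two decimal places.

Both satisfy E(R) = R_f + β·MRP, so the slope of the SML is
MRP = (13.42% − 5.95%) / (2.19 − 0.61) = 7.47% / 1.58 = 4.7278%

4.73%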